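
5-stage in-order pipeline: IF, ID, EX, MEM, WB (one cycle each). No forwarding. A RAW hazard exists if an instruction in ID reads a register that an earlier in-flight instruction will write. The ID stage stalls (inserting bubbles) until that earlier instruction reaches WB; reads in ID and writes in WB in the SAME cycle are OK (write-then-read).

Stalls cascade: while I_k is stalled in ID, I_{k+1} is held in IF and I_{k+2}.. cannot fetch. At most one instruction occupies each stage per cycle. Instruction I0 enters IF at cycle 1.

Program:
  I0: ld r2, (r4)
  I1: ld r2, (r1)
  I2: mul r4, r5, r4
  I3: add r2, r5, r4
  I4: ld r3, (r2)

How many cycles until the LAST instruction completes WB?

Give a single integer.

I0 ld r2 <- r4: IF@1 ID@2 stall=0 (-) EX@3 MEM@4 WB@5
I1 ld r2 <- r1: IF@2 ID@3 stall=0 (-) EX@4 MEM@5 WB@6
I2 mul r4 <- r5,r4: IF@3 ID@4 stall=0 (-) EX@5 MEM@6 WB@7
I3 add r2 <- r5,r4: IF@4 ID@5 stall=2 (RAW on I2.r4 (WB@7)) EX@8 MEM@9 WB@10
I4 ld r3 <- r2: IF@5 ID@8 stall=2 (RAW on I3.r2 (WB@10)) EX@11 MEM@12 WB@13

Answer: 13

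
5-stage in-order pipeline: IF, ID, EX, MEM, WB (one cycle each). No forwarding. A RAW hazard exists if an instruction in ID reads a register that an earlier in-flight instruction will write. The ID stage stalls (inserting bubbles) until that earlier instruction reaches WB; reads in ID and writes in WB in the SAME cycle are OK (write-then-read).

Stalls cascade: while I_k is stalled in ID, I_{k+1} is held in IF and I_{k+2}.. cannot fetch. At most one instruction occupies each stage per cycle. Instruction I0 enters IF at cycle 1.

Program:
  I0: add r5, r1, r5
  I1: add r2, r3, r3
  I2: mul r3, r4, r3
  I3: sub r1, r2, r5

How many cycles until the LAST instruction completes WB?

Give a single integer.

Answer: 9

Derivation:
I0 add r5 <- r1,r5: IF@1 ID@2 stall=0 (-) EX@3 MEM@4 WB@5
I1 add r2 <- r3,r3: IF@2 ID@3 stall=0 (-) EX@4 MEM@5 WB@6
I2 mul r3 <- r4,r3: IF@3 ID@4 stall=0 (-) EX@5 MEM@6 WB@7
I3 sub r1 <- r2,r5: IF@4 ID@5 stall=1 (RAW on I1.r2 (WB@6)) EX@7 MEM@8 WB@9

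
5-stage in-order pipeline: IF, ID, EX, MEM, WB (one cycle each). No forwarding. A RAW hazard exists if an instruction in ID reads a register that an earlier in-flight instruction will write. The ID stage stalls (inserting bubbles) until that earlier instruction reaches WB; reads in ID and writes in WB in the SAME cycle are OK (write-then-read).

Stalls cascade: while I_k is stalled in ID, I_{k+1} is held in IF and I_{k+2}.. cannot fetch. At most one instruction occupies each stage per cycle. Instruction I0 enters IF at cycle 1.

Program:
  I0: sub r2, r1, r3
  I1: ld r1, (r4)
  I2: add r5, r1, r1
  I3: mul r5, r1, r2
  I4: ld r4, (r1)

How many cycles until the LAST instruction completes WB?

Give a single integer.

I0 sub r2 <- r1,r3: IF@1 ID@2 stall=0 (-) EX@3 MEM@4 WB@5
I1 ld r1 <- r4: IF@2 ID@3 stall=0 (-) EX@4 MEM@5 WB@6
I2 add r5 <- r1,r1: IF@3 ID@4 stall=2 (RAW on I1.r1 (WB@6)) EX@7 MEM@8 WB@9
I3 mul r5 <- r1,r2: IF@4 ID@7 stall=0 (-) EX@8 MEM@9 WB@10
I4 ld r4 <- r1: IF@7 ID@8 stall=0 (-) EX@9 MEM@10 WB@11

Answer: 11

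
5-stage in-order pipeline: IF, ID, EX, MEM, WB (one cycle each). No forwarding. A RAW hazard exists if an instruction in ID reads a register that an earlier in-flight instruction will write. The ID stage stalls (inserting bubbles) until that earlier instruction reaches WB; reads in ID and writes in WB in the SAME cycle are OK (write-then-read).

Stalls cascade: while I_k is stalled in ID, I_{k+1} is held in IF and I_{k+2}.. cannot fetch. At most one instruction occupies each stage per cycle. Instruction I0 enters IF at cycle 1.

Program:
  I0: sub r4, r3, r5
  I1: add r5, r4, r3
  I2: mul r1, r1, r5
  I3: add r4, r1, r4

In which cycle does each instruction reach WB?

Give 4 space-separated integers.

Answer: 5 8 11 14

Derivation:
I0 sub r4 <- r3,r5: IF@1 ID@2 stall=0 (-) EX@3 MEM@4 WB@5
I1 add r5 <- r4,r3: IF@2 ID@3 stall=2 (RAW on I0.r4 (WB@5)) EX@6 MEM@7 WB@8
I2 mul r1 <- r1,r5: IF@3 ID@6 stall=2 (RAW on I1.r5 (WB@8)) EX@9 MEM@10 WB@11
I3 add r4 <- r1,r4: IF@6 ID@9 stall=2 (RAW on I2.r1 (WB@11)) EX@12 MEM@13 WB@14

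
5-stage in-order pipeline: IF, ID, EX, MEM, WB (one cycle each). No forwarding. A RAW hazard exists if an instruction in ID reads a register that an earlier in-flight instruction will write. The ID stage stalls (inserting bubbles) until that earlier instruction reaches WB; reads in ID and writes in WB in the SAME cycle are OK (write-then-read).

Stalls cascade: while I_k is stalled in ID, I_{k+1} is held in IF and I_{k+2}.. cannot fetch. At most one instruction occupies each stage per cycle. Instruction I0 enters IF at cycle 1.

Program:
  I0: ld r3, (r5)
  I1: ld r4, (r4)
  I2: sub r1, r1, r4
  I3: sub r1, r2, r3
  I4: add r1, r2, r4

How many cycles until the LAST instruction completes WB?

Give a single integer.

I0 ld r3 <- r5: IF@1 ID@2 stall=0 (-) EX@3 MEM@4 WB@5
I1 ld r4 <- r4: IF@2 ID@3 stall=0 (-) EX@4 MEM@5 WB@6
I2 sub r1 <- r1,r4: IF@3 ID@4 stall=2 (RAW on I1.r4 (WB@6)) EX@7 MEM@8 WB@9
I3 sub r1 <- r2,r3: IF@4 ID@7 stall=0 (-) EX@8 MEM@9 WB@10
I4 add r1 <- r2,r4: IF@7 ID@8 stall=0 (-) EX@9 MEM@10 WB@11

Answer: 11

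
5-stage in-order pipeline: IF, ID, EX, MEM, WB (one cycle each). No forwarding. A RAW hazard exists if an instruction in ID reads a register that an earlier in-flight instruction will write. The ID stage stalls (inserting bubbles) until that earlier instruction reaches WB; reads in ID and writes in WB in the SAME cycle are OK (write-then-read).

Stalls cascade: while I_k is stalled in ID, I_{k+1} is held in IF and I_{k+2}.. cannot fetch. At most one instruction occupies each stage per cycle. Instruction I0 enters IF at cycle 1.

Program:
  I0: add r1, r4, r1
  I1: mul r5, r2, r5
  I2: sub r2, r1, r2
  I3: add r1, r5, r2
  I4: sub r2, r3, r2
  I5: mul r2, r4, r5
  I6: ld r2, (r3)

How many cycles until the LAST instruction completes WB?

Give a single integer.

I0 add r1 <- r4,r1: IF@1 ID@2 stall=0 (-) EX@3 MEM@4 WB@5
I1 mul r5 <- r2,r5: IF@2 ID@3 stall=0 (-) EX@4 MEM@5 WB@6
I2 sub r2 <- r1,r2: IF@3 ID@4 stall=1 (RAW on I0.r1 (WB@5)) EX@6 MEM@7 WB@8
I3 add r1 <- r5,r2: IF@4 ID@6 stall=2 (RAW on I2.r2 (WB@8)) EX@9 MEM@10 WB@11
I4 sub r2 <- r3,r2: IF@6 ID@9 stall=0 (-) EX@10 MEM@11 WB@12
I5 mul r2 <- r4,r5: IF@9 ID@10 stall=0 (-) EX@11 MEM@12 WB@13
I6 ld r2 <- r3: IF@10 ID@11 stall=0 (-) EX@12 MEM@13 WB@14

Answer: 14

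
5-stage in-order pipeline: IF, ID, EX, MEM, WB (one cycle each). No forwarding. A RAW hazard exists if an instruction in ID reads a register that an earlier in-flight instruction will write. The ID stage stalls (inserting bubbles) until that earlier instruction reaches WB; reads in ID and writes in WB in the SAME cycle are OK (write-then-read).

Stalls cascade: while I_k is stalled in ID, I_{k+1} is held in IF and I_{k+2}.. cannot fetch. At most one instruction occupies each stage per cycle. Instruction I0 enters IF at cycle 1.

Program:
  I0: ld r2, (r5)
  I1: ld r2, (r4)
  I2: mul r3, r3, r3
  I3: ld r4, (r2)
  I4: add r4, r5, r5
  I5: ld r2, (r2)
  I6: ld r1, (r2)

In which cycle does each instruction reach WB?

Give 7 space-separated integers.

I0 ld r2 <- r5: IF@1 ID@2 stall=0 (-) EX@3 MEM@4 WB@5
I1 ld r2 <- r4: IF@2 ID@3 stall=0 (-) EX@4 MEM@5 WB@6
I2 mul r3 <- r3,r3: IF@3 ID@4 stall=0 (-) EX@5 MEM@6 WB@7
I3 ld r4 <- r2: IF@4 ID@5 stall=1 (RAW on I1.r2 (WB@6)) EX@7 MEM@8 WB@9
I4 add r4 <- r5,r5: IF@5 ID@7 stall=0 (-) EX@8 MEM@9 WB@10
I5 ld r2 <- r2: IF@7 ID@8 stall=0 (-) EX@9 MEM@10 WB@11
I6 ld r1 <- r2: IF@8 ID@9 stall=2 (RAW on I5.r2 (WB@11)) EX@12 MEM@13 WB@14

Answer: 5 6 7 9 10 11 14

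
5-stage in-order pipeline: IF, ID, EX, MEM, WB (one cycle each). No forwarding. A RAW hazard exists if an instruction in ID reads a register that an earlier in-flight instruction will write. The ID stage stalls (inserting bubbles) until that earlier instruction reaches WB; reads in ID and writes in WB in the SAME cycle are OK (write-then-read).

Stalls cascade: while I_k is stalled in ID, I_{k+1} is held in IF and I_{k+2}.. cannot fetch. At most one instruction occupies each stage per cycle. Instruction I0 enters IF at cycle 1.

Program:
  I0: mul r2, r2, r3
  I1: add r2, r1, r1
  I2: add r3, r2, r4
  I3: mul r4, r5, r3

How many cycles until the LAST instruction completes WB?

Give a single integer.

I0 mul r2 <- r2,r3: IF@1 ID@2 stall=0 (-) EX@3 MEM@4 WB@5
I1 add r2 <- r1,r1: IF@2 ID@3 stall=0 (-) EX@4 MEM@5 WB@6
I2 add r3 <- r2,r4: IF@3 ID@4 stall=2 (RAW on I1.r2 (WB@6)) EX@7 MEM@8 WB@9
I3 mul r4 <- r5,r3: IF@4 ID@7 stall=2 (RAW on I2.r3 (WB@9)) EX@10 MEM@11 WB@12

Answer: 12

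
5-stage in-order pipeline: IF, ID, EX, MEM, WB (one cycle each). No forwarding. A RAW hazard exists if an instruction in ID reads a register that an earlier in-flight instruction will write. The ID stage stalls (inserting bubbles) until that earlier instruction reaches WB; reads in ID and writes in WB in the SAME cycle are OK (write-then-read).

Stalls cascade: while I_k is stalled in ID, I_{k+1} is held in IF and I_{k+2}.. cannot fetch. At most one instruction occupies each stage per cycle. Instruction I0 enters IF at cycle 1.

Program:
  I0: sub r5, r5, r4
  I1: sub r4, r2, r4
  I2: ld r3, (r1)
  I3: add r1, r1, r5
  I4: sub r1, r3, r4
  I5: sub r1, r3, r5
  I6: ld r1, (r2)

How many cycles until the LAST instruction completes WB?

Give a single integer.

Answer: 12

Derivation:
I0 sub r5 <- r5,r4: IF@1 ID@2 stall=0 (-) EX@3 MEM@4 WB@5
I1 sub r4 <- r2,r4: IF@2 ID@3 stall=0 (-) EX@4 MEM@5 WB@6
I2 ld r3 <- r1: IF@3 ID@4 stall=0 (-) EX@5 MEM@6 WB@7
I3 add r1 <- r1,r5: IF@4 ID@5 stall=0 (-) EX@6 MEM@7 WB@8
I4 sub r1 <- r3,r4: IF@5 ID@6 stall=1 (RAW on I2.r3 (WB@7)) EX@8 MEM@9 WB@10
I5 sub r1 <- r3,r5: IF@6 ID@8 stall=0 (-) EX@9 MEM@10 WB@11
I6 ld r1 <- r2: IF@8 ID@9 stall=0 (-) EX@10 MEM@11 WB@12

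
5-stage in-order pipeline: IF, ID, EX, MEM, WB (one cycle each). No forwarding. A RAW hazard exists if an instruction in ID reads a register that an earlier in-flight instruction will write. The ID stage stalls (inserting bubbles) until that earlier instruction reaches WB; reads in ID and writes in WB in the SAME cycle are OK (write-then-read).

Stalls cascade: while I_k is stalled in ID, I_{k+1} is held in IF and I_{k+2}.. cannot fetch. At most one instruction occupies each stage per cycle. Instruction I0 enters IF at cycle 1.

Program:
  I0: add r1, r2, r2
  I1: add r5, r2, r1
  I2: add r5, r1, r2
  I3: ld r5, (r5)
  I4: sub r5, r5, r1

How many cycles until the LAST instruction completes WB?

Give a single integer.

I0 add r1 <- r2,r2: IF@1 ID@2 stall=0 (-) EX@3 MEM@4 WB@5
I1 add r5 <- r2,r1: IF@2 ID@3 stall=2 (RAW on I0.r1 (WB@5)) EX@6 MEM@7 WB@8
I2 add r5 <- r1,r2: IF@3 ID@6 stall=0 (-) EX@7 MEM@8 WB@9
I3 ld r5 <- r5: IF@6 ID@7 stall=2 (RAW on I2.r5 (WB@9)) EX@10 MEM@11 WB@12
I4 sub r5 <- r5,r1: IF@7 ID@10 stall=2 (RAW on I3.r5 (WB@12)) EX@13 MEM@14 WB@15

Answer: 15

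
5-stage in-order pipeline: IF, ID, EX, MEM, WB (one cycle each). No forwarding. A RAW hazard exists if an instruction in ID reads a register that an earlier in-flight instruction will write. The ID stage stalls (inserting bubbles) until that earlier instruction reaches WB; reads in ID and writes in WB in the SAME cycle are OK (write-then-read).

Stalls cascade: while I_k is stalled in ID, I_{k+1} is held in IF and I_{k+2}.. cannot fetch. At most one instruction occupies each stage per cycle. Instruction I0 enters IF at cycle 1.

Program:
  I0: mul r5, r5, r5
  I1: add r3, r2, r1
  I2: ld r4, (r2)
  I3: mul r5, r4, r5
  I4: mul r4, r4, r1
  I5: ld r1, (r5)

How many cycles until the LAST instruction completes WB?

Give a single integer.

I0 mul r5 <- r5,r5: IF@1 ID@2 stall=0 (-) EX@3 MEM@4 WB@5
I1 add r3 <- r2,r1: IF@2 ID@3 stall=0 (-) EX@4 MEM@5 WB@6
I2 ld r4 <- r2: IF@3 ID@4 stall=0 (-) EX@5 MEM@6 WB@7
I3 mul r5 <- r4,r5: IF@4 ID@5 stall=2 (RAW on I2.r4 (WB@7)) EX@8 MEM@9 WB@10
I4 mul r4 <- r4,r1: IF@5 ID@8 stall=0 (-) EX@9 MEM@10 WB@11
I5 ld r1 <- r5: IF@8 ID@9 stall=1 (RAW on I3.r5 (WB@10)) EX@11 MEM@12 WB@13

Answer: 13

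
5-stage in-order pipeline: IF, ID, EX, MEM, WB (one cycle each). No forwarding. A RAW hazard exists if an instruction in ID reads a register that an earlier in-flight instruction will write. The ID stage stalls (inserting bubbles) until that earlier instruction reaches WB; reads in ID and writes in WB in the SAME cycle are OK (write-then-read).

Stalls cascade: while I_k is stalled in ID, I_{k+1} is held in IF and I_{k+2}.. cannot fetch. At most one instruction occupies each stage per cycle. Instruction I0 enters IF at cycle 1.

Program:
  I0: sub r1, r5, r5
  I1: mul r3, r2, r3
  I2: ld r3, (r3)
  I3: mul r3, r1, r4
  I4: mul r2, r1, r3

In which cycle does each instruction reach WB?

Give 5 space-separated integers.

I0 sub r1 <- r5,r5: IF@1 ID@2 stall=0 (-) EX@3 MEM@4 WB@5
I1 mul r3 <- r2,r3: IF@2 ID@3 stall=0 (-) EX@4 MEM@5 WB@6
I2 ld r3 <- r3: IF@3 ID@4 stall=2 (RAW on I1.r3 (WB@6)) EX@7 MEM@8 WB@9
I3 mul r3 <- r1,r4: IF@4 ID@7 stall=0 (-) EX@8 MEM@9 WB@10
I4 mul r2 <- r1,r3: IF@7 ID@8 stall=2 (RAW on I3.r3 (WB@10)) EX@11 MEM@12 WB@13

Answer: 5 6 9 10 13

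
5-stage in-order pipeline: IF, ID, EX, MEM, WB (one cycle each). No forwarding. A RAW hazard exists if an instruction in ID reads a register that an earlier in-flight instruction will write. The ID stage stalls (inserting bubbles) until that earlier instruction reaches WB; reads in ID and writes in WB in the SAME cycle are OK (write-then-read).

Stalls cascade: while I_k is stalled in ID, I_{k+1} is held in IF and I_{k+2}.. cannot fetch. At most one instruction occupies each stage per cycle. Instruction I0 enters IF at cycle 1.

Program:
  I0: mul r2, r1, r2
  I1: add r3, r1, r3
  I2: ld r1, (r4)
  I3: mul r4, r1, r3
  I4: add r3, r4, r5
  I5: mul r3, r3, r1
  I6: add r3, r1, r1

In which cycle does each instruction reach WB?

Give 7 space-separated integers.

Answer: 5 6 7 10 13 16 17

Derivation:
I0 mul r2 <- r1,r2: IF@1 ID@2 stall=0 (-) EX@3 MEM@4 WB@5
I1 add r3 <- r1,r3: IF@2 ID@3 stall=0 (-) EX@4 MEM@5 WB@6
I2 ld r1 <- r4: IF@3 ID@4 stall=0 (-) EX@5 MEM@6 WB@7
I3 mul r4 <- r1,r3: IF@4 ID@5 stall=2 (RAW on I2.r1 (WB@7)) EX@8 MEM@9 WB@10
I4 add r3 <- r4,r5: IF@5 ID@8 stall=2 (RAW on I3.r4 (WB@10)) EX@11 MEM@12 WB@13
I5 mul r3 <- r3,r1: IF@8 ID@11 stall=2 (RAW on I4.r3 (WB@13)) EX@14 MEM@15 WB@16
I6 add r3 <- r1,r1: IF@11 ID@14 stall=0 (-) EX@15 MEM@16 WB@17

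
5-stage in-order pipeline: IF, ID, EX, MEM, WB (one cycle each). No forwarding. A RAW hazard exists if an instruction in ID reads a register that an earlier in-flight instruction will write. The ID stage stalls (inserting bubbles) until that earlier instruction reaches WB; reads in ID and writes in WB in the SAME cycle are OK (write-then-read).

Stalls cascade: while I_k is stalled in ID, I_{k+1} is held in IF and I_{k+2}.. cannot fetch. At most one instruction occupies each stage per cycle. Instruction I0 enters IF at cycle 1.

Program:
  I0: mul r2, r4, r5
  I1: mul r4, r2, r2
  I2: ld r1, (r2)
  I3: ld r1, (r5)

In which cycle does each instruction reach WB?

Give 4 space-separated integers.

Answer: 5 8 9 10

Derivation:
I0 mul r2 <- r4,r5: IF@1 ID@2 stall=0 (-) EX@3 MEM@4 WB@5
I1 mul r4 <- r2,r2: IF@2 ID@3 stall=2 (RAW on I0.r2 (WB@5)) EX@6 MEM@7 WB@8
I2 ld r1 <- r2: IF@3 ID@6 stall=0 (-) EX@7 MEM@8 WB@9
I3 ld r1 <- r5: IF@6 ID@7 stall=0 (-) EX@8 MEM@9 WB@10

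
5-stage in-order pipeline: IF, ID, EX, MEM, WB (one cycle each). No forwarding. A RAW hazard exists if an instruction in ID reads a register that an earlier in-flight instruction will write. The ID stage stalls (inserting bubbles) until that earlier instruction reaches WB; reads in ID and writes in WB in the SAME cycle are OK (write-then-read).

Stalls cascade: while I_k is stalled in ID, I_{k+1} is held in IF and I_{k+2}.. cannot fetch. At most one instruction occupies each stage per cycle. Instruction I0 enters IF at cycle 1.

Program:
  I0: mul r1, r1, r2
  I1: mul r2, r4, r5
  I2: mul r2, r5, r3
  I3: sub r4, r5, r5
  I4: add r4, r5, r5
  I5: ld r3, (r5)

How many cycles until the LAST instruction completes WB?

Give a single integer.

I0 mul r1 <- r1,r2: IF@1 ID@2 stall=0 (-) EX@3 MEM@4 WB@5
I1 mul r2 <- r4,r5: IF@2 ID@3 stall=0 (-) EX@4 MEM@5 WB@6
I2 mul r2 <- r5,r3: IF@3 ID@4 stall=0 (-) EX@5 MEM@6 WB@7
I3 sub r4 <- r5,r5: IF@4 ID@5 stall=0 (-) EX@6 MEM@7 WB@8
I4 add r4 <- r5,r5: IF@5 ID@6 stall=0 (-) EX@7 MEM@8 WB@9
I5 ld r3 <- r5: IF@6 ID@7 stall=0 (-) EX@8 MEM@9 WB@10

Answer: 10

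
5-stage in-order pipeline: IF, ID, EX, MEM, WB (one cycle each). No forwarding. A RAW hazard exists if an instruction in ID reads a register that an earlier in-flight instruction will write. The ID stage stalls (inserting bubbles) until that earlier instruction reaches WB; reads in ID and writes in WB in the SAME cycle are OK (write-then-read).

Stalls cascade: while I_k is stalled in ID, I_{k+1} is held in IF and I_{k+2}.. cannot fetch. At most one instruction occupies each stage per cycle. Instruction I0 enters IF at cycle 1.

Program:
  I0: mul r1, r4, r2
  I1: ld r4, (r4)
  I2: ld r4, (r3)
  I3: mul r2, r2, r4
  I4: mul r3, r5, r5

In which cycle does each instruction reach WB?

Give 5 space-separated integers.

I0 mul r1 <- r4,r2: IF@1 ID@2 stall=0 (-) EX@3 MEM@4 WB@5
I1 ld r4 <- r4: IF@2 ID@3 stall=0 (-) EX@4 MEM@5 WB@6
I2 ld r4 <- r3: IF@3 ID@4 stall=0 (-) EX@5 MEM@6 WB@7
I3 mul r2 <- r2,r4: IF@4 ID@5 stall=2 (RAW on I2.r4 (WB@7)) EX@8 MEM@9 WB@10
I4 mul r3 <- r5,r5: IF@5 ID@8 stall=0 (-) EX@9 MEM@10 WB@11

Answer: 5 6 7 10 11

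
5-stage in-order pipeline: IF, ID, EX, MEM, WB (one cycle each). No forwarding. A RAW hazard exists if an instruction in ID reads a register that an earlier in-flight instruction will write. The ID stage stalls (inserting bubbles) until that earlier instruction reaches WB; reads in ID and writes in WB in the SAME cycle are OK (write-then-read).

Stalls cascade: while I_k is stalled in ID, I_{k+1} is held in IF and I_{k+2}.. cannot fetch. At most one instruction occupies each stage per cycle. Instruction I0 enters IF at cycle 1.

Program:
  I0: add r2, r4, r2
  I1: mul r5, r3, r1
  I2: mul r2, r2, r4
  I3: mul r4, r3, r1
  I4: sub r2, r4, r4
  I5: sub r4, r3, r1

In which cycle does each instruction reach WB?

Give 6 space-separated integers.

I0 add r2 <- r4,r2: IF@1 ID@2 stall=0 (-) EX@3 MEM@4 WB@5
I1 mul r5 <- r3,r1: IF@2 ID@3 stall=0 (-) EX@4 MEM@5 WB@6
I2 mul r2 <- r2,r4: IF@3 ID@4 stall=1 (RAW on I0.r2 (WB@5)) EX@6 MEM@7 WB@8
I3 mul r4 <- r3,r1: IF@4 ID@6 stall=0 (-) EX@7 MEM@8 WB@9
I4 sub r2 <- r4,r4: IF@6 ID@7 stall=2 (RAW on I3.r4 (WB@9)) EX@10 MEM@11 WB@12
I5 sub r4 <- r3,r1: IF@7 ID@10 stall=0 (-) EX@11 MEM@12 WB@13

Answer: 5 6 8 9 12 13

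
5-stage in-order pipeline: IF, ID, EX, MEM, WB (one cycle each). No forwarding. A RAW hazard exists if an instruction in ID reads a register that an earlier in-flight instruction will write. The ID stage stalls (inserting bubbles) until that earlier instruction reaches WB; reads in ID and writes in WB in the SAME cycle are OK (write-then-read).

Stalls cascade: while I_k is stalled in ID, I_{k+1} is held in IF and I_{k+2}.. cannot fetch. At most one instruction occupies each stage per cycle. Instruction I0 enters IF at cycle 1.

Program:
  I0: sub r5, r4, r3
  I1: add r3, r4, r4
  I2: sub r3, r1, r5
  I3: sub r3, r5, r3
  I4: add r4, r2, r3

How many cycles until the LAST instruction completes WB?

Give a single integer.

Answer: 14

Derivation:
I0 sub r5 <- r4,r3: IF@1 ID@2 stall=0 (-) EX@3 MEM@4 WB@5
I1 add r3 <- r4,r4: IF@2 ID@3 stall=0 (-) EX@4 MEM@5 WB@6
I2 sub r3 <- r1,r5: IF@3 ID@4 stall=1 (RAW on I0.r5 (WB@5)) EX@6 MEM@7 WB@8
I3 sub r3 <- r5,r3: IF@4 ID@6 stall=2 (RAW on I2.r3 (WB@8)) EX@9 MEM@10 WB@11
I4 add r4 <- r2,r3: IF@6 ID@9 stall=2 (RAW on I3.r3 (WB@11)) EX@12 MEM@13 WB@14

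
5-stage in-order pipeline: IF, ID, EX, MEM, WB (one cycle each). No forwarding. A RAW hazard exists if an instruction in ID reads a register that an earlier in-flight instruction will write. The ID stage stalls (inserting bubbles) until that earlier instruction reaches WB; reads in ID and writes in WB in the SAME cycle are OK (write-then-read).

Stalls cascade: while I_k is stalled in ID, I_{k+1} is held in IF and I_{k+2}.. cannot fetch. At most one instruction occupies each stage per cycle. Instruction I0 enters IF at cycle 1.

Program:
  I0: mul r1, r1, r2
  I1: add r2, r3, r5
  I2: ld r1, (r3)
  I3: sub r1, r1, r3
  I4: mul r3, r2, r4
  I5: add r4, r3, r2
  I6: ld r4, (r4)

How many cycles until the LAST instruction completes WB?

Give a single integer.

Answer: 17

Derivation:
I0 mul r1 <- r1,r2: IF@1 ID@2 stall=0 (-) EX@3 MEM@4 WB@5
I1 add r2 <- r3,r5: IF@2 ID@3 stall=0 (-) EX@4 MEM@5 WB@6
I2 ld r1 <- r3: IF@3 ID@4 stall=0 (-) EX@5 MEM@6 WB@7
I3 sub r1 <- r1,r3: IF@4 ID@5 stall=2 (RAW on I2.r1 (WB@7)) EX@8 MEM@9 WB@10
I4 mul r3 <- r2,r4: IF@5 ID@8 stall=0 (-) EX@9 MEM@10 WB@11
I5 add r4 <- r3,r2: IF@8 ID@9 stall=2 (RAW on I4.r3 (WB@11)) EX@12 MEM@13 WB@14
I6 ld r4 <- r4: IF@9 ID@12 stall=2 (RAW on I5.r4 (WB@14)) EX@15 MEM@16 WB@17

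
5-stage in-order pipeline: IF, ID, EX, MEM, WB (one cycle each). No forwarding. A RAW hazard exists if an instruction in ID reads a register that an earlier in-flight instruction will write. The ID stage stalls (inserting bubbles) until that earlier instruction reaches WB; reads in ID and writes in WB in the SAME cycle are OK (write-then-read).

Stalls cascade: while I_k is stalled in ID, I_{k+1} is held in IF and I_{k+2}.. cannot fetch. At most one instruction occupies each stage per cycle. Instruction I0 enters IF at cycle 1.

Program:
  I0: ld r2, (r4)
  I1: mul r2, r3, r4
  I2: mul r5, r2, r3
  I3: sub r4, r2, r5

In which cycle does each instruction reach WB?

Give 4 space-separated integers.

I0 ld r2 <- r4: IF@1 ID@2 stall=0 (-) EX@3 MEM@4 WB@5
I1 mul r2 <- r3,r4: IF@2 ID@3 stall=0 (-) EX@4 MEM@5 WB@6
I2 mul r5 <- r2,r3: IF@3 ID@4 stall=2 (RAW on I1.r2 (WB@6)) EX@7 MEM@8 WB@9
I3 sub r4 <- r2,r5: IF@4 ID@7 stall=2 (RAW on I2.r5 (WB@9)) EX@10 MEM@11 WB@12

Answer: 5 6 9 12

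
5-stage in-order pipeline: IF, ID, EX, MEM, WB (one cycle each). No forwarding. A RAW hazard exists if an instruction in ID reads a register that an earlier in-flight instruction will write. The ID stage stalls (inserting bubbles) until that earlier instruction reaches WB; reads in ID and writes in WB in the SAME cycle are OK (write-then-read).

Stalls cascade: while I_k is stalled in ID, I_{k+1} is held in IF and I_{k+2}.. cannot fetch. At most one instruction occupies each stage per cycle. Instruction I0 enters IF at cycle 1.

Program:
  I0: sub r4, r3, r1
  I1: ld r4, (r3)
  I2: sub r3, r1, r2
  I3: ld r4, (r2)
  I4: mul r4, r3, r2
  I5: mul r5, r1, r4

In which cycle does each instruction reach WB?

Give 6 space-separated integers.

I0 sub r4 <- r3,r1: IF@1 ID@2 stall=0 (-) EX@3 MEM@4 WB@5
I1 ld r4 <- r3: IF@2 ID@3 stall=0 (-) EX@4 MEM@5 WB@6
I2 sub r3 <- r1,r2: IF@3 ID@4 stall=0 (-) EX@5 MEM@6 WB@7
I3 ld r4 <- r2: IF@4 ID@5 stall=0 (-) EX@6 MEM@7 WB@8
I4 mul r4 <- r3,r2: IF@5 ID@6 stall=1 (RAW on I2.r3 (WB@7)) EX@8 MEM@9 WB@10
I5 mul r5 <- r1,r4: IF@6 ID@8 stall=2 (RAW on I4.r4 (WB@10)) EX@11 MEM@12 WB@13

Answer: 5 6 7 8 10 13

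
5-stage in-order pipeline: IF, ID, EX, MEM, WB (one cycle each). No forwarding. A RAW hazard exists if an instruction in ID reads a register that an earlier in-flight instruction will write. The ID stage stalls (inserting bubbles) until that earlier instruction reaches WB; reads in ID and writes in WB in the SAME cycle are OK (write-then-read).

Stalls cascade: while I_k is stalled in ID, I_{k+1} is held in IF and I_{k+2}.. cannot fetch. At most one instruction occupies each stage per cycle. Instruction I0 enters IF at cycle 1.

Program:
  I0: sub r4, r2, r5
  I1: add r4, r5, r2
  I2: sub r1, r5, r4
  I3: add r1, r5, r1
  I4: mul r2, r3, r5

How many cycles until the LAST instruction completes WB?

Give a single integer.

I0 sub r4 <- r2,r5: IF@1 ID@2 stall=0 (-) EX@3 MEM@4 WB@5
I1 add r4 <- r5,r2: IF@2 ID@3 stall=0 (-) EX@4 MEM@5 WB@6
I2 sub r1 <- r5,r4: IF@3 ID@4 stall=2 (RAW on I1.r4 (WB@6)) EX@7 MEM@8 WB@9
I3 add r1 <- r5,r1: IF@4 ID@7 stall=2 (RAW on I2.r1 (WB@9)) EX@10 MEM@11 WB@12
I4 mul r2 <- r3,r5: IF@7 ID@10 stall=0 (-) EX@11 MEM@12 WB@13

Answer: 13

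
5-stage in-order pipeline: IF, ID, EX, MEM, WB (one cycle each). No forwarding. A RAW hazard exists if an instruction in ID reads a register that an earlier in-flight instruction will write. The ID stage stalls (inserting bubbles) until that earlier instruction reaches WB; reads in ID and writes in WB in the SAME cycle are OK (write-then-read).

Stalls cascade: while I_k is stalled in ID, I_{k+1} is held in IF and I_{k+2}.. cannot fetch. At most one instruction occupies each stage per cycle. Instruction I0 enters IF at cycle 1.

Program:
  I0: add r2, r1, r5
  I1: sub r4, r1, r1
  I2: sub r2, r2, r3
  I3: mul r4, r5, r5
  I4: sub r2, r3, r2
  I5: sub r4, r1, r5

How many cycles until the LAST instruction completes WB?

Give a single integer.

I0 add r2 <- r1,r5: IF@1 ID@2 stall=0 (-) EX@3 MEM@4 WB@5
I1 sub r4 <- r1,r1: IF@2 ID@3 stall=0 (-) EX@4 MEM@5 WB@6
I2 sub r2 <- r2,r3: IF@3 ID@4 stall=1 (RAW on I0.r2 (WB@5)) EX@6 MEM@7 WB@8
I3 mul r4 <- r5,r5: IF@4 ID@6 stall=0 (-) EX@7 MEM@8 WB@9
I4 sub r2 <- r3,r2: IF@6 ID@7 stall=1 (RAW on I2.r2 (WB@8)) EX@9 MEM@10 WB@11
I5 sub r4 <- r1,r5: IF@7 ID@9 stall=0 (-) EX@10 MEM@11 WB@12

Answer: 12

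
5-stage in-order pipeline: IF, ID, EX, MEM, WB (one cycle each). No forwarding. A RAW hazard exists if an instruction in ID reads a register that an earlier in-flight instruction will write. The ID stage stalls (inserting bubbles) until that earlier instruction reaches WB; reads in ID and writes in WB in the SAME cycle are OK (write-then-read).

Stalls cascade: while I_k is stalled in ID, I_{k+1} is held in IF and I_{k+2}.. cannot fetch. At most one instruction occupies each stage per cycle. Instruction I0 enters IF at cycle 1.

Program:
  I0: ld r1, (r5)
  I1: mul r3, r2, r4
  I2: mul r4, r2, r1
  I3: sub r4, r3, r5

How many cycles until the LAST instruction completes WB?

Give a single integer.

Answer: 9

Derivation:
I0 ld r1 <- r5: IF@1 ID@2 stall=0 (-) EX@3 MEM@4 WB@5
I1 mul r3 <- r2,r4: IF@2 ID@3 stall=0 (-) EX@4 MEM@5 WB@6
I2 mul r4 <- r2,r1: IF@3 ID@4 stall=1 (RAW on I0.r1 (WB@5)) EX@6 MEM@7 WB@8
I3 sub r4 <- r3,r5: IF@4 ID@6 stall=0 (-) EX@7 MEM@8 WB@9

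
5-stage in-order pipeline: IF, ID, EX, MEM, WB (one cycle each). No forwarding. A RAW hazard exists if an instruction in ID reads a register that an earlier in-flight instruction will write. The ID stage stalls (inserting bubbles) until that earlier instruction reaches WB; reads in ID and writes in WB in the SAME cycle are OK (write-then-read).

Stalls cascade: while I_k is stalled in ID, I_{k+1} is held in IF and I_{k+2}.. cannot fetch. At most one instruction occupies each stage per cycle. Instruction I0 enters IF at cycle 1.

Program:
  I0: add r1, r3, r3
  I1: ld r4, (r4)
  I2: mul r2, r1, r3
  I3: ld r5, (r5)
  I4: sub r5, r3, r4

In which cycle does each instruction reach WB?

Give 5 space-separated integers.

I0 add r1 <- r3,r3: IF@1 ID@2 stall=0 (-) EX@3 MEM@4 WB@5
I1 ld r4 <- r4: IF@2 ID@3 stall=0 (-) EX@4 MEM@5 WB@6
I2 mul r2 <- r1,r3: IF@3 ID@4 stall=1 (RAW on I0.r1 (WB@5)) EX@6 MEM@7 WB@8
I3 ld r5 <- r5: IF@4 ID@6 stall=0 (-) EX@7 MEM@8 WB@9
I4 sub r5 <- r3,r4: IF@6 ID@7 stall=0 (-) EX@8 MEM@9 WB@10

Answer: 5 6 8 9 10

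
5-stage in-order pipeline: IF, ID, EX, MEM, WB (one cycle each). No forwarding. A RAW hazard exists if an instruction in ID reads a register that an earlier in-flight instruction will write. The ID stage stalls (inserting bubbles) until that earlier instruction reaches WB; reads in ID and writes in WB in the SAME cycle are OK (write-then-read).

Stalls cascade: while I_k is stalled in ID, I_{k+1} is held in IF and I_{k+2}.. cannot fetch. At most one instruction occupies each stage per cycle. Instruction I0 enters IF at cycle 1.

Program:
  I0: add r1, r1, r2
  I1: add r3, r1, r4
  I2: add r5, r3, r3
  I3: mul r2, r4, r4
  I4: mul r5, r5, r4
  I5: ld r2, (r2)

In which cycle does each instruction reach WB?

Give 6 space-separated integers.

Answer: 5 8 11 12 14 15

Derivation:
I0 add r1 <- r1,r2: IF@1 ID@2 stall=0 (-) EX@3 MEM@4 WB@5
I1 add r3 <- r1,r4: IF@2 ID@3 stall=2 (RAW on I0.r1 (WB@5)) EX@6 MEM@7 WB@8
I2 add r5 <- r3,r3: IF@3 ID@6 stall=2 (RAW on I1.r3 (WB@8)) EX@9 MEM@10 WB@11
I3 mul r2 <- r4,r4: IF@6 ID@9 stall=0 (-) EX@10 MEM@11 WB@12
I4 mul r5 <- r5,r4: IF@9 ID@10 stall=1 (RAW on I2.r5 (WB@11)) EX@12 MEM@13 WB@14
I5 ld r2 <- r2: IF@10 ID@12 stall=0 (-) EX@13 MEM@14 WB@15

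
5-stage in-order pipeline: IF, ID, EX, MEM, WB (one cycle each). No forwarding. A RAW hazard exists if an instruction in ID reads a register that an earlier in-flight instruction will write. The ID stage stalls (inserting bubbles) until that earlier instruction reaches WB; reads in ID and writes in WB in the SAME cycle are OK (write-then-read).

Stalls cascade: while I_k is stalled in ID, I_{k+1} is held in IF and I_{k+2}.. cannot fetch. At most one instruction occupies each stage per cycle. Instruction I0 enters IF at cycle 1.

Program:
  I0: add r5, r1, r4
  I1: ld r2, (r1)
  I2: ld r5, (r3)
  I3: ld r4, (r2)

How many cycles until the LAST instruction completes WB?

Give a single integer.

I0 add r5 <- r1,r4: IF@1 ID@2 stall=0 (-) EX@3 MEM@4 WB@5
I1 ld r2 <- r1: IF@2 ID@3 stall=0 (-) EX@4 MEM@5 WB@6
I2 ld r5 <- r3: IF@3 ID@4 stall=0 (-) EX@5 MEM@6 WB@7
I3 ld r4 <- r2: IF@4 ID@5 stall=1 (RAW on I1.r2 (WB@6)) EX@7 MEM@8 WB@9

Answer: 9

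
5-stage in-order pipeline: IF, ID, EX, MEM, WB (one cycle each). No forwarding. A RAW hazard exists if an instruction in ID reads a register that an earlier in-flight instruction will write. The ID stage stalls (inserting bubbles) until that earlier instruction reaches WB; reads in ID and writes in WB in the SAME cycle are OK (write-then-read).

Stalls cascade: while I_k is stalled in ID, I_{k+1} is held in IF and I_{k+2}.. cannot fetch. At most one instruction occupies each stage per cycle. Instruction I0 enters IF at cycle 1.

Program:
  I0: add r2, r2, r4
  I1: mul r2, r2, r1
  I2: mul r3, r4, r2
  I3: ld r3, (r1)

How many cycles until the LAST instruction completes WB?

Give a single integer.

I0 add r2 <- r2,r4: IF@1 ID@2 stall=0 (-) EX@3 MEM@4 WB@5
I1 mul r2 <- r2,r1: IF@2 ID@3 stall=2 (RAW on I0.r2 (WB@5)) EX@6 MEM@7 WB@8
I2 mul r3 <- r4,r2: IF@3 ID@6 stall=2 (RAW on I1.r2 (WB@8)) EX@9 MEM@10 WB@11
I3 ld r3 <- r1: IF@6 ID@9 stall=0 (-) EX@10 MEM@11 WB@12

Answer: 12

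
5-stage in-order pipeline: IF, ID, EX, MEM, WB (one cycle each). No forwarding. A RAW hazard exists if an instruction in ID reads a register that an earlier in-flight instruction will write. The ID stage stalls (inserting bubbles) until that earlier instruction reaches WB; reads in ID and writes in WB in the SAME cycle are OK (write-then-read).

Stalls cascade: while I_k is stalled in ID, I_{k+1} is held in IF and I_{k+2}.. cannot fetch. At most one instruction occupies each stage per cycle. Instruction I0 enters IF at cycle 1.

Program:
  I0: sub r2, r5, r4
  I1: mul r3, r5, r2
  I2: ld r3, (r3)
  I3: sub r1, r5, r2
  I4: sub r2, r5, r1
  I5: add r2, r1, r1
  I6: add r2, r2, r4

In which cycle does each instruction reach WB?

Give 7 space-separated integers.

Answer: 5 8 11 12 15 16 19

Derivation:
I0 sub r2 <- r5,r4: IF@1 ID@2 stall=0 (-) EX@3 MEM@4 WB@5
I1 mul r3 <- r5,r2: IF@2 ID@3 stall=2 (RAW on I0.r2 (WB@5)) EX@6 MEM@7 WB@8
I2 ld r3 <- r3: IF@3 ID@6 stall=2 (RAW on I1.r3 (WB@8)) EX@9 MEM@10 WB@11
I3 sub r1 <- r5,r2: IF@6 ID@9 stall=0 (-) EX@10 MEM@11 WB@12
I4 sub r2 <- r5,r1: IF@9 ID@10 stall=2 (RAW on I3.r1 (WB@12)) EX@13 MEM@14 WB@15
I5 add r2 <- r1,r1: IF@10 ID@13 stall=0 (-) EX@14 MEM@15 WB@16
I6 add r2 <- r2,r4: IF@13 ID@14 stall=2 (RAW on I5.r2 (WB@16)) EX@17 MEM@18 WB@19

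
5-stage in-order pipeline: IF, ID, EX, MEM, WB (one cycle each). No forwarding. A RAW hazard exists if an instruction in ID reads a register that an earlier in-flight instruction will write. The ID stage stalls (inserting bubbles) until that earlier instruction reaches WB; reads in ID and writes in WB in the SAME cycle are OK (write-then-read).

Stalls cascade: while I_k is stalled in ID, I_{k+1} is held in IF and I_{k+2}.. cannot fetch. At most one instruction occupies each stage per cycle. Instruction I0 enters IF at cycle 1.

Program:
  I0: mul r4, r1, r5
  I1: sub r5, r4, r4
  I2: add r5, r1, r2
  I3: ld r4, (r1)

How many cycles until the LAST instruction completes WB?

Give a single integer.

I0 mul r4 <- r1,r5: IF@1 ID@2 stall=0 (-) EX@3 MEM@4 WB@5
I1 sub r5 <- r4,r4: IF@2 ID@3 stall=2 (RAW on I0.r4 (WB@5)) EX@6 MEM@7 WB@8
I2 add r5 <- r1,r2: IF@3 ID@6 stall=0 (-) EX@7 MEM@8 WB@9
I3 ld r4 <- r1: IF@6 ID@7 stall=0 (-) EX@8 MEM@9 WB@10

Answer: 10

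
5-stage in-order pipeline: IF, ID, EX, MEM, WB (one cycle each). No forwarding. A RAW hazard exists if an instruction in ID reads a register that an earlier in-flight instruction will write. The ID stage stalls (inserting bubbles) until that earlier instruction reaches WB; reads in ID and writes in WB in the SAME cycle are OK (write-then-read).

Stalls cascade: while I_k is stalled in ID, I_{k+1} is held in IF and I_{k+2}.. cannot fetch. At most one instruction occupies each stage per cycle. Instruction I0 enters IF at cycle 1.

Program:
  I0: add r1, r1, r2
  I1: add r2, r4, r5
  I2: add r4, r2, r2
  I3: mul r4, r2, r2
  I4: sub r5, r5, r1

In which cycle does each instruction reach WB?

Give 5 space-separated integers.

I0 add r1 <- r1,r2: IF@1 ID@2 stall=0 (-) EX@3 MEM@4 WB@5
I1 add r2 <- r4,r5: IF@2 ID@3 stall=0 (-) EX@4 MEM@5 WB@6
I2 add r4 <- r2,r2: IF@3 ID@4 stall=2 (RAW on I1.r2 (WB@6)) EX@7 MEM@8 WB@9
I3 mul r4 <- r2,r2: IF@4 ID@7 stall=0 (-) EX@8 MEM@9 WB@10
I4 sub r5 <- r5,r1: IF@7 ID@8 stall=0 (-) EX@9 MEM@10 WB@11

Answer: 5 6 9 10 11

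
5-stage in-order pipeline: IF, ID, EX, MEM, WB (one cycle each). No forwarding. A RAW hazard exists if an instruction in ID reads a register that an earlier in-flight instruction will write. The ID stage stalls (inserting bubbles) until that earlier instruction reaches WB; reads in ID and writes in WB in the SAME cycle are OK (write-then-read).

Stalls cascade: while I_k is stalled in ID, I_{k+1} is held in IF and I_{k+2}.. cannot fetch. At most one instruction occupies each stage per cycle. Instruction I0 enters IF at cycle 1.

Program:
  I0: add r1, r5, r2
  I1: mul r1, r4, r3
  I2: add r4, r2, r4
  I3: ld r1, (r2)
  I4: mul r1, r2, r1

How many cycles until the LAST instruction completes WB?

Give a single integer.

I0 add r1 <- r5,r2: IF@1 ID@2 stall=0 (-) EX@3 MEM@4 WB@5
I1 mul r1 <- r4,r3: IF@2 ID@3 stall=0 (-) EX@4 MEM@5 WB@6
I2 add r4 <- r2,r4: IF@3 ID@4 stall=0 (-) EX@5 MEM@6 WB@7
I3 ld r1 <- r2: IF@4 ID@5 stall=0 (-) EX@6 MEM@7 WB@8
I4 mul r1 <- r2,r1: IF@5 ID@6 stall=2 (RAW on I3.r1 (WB@8)) EX@9 MEM@10 WB@11

Answer: 11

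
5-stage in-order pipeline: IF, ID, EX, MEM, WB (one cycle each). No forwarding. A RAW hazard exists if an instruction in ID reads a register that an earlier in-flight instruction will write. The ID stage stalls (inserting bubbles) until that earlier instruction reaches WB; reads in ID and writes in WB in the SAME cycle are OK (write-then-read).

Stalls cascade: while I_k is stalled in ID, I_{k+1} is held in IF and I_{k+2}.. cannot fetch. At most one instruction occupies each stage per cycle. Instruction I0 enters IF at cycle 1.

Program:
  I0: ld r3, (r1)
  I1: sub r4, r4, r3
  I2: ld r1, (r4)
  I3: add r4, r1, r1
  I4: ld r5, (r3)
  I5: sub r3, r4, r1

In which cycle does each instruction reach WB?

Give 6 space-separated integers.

I0 ld r3 <- r1: IF@1 ID@2 stall=0 (-) EX@3 MEM@4 WB@5
I1 sub r4 <- r4,r3: IF@2 ID@3 stall=2 (RAW on I0.r3 (WB@5)) EX@6 MEM@7 WB@8
I2 ld r1 <- r4: IF@3 ID@6 stall=2 (RAW on I1.r4 (WB@8)) EX@9 MEM@10 WB@11
I3 add r4 <- r1,r1: IF@6 ID@9 stall=2 (RAW on I2.r1 (WB@11)) EX@12 MEM@13 WB@14
I4 ld r5 <- r3: IF@9 ID@12 stall=0 (-) EX@13 MEM@14 WB@15
I5 sub r3 <- r4,r1: IF@12 ID@13 stall=1 (RAW on I3.r4 (WB@14)) EX@15 MEM@16 WB@17

Answer: 5 8 11 14 15 17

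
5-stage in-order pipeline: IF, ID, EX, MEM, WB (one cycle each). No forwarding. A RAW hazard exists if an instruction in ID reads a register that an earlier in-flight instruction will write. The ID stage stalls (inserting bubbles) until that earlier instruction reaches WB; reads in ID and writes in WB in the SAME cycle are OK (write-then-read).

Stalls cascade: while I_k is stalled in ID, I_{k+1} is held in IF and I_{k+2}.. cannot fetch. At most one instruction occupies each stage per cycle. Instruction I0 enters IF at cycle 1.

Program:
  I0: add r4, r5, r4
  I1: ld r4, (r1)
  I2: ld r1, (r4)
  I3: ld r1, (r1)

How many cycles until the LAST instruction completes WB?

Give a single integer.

Answer: 12

Derivation:
I0 add r4 <- r5,r4: IF@1 ID@2 stall=0 (-) EX@3 MEM@4 WB@5
I1 ld r4 <- r1: IF@2 ID@3 stall=0 (-) EX@4 MEM@5 WB@6
I2 ld r1 <- r4: IF@3 ID@4 stall=2 (RAW on I1.r4 (WB@6)) EX@7 MEM@8 WB@9
I3 ld r1 <- r1: IF@4 ID@7 stall=2 (RAW on I2.r1 (WB@9)) EX@10 MEM@11 WB@12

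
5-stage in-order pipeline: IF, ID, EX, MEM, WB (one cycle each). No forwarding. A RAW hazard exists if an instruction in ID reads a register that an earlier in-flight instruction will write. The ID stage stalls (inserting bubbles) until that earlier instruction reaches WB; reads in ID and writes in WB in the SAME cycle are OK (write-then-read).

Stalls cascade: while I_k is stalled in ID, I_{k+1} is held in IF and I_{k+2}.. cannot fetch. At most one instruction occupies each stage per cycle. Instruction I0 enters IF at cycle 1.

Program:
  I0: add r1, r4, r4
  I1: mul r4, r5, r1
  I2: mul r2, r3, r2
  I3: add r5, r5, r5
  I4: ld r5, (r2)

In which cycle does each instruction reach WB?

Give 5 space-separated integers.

I0 add r1 <- r4,r4: IF@1 ID@2 stall=0 (-) EX@3 MEM@4 WB@5
I1 mul r4 <- r5,r1: IF@2 ID@3 stall=2 (RAW on I0.r1 (WB@5)) EX@6 MEM@7 WB@8
I2 mul r2 <- r3,r2: IF@3 ID@6 stall=0 (-) EX@7 MEM@8 WB@9
I3 add r5 <- r5,r5: IF@6 ID@7 stall=0 (-) EX@8 MEM@9 WB@10
I4 ld r5 <- r2: IF@7 ID@8 stall=1 (RAW on I2.r2 (WB@9)) EX@10 MEM@11 WB@12

Answer: 5 8 9 10 12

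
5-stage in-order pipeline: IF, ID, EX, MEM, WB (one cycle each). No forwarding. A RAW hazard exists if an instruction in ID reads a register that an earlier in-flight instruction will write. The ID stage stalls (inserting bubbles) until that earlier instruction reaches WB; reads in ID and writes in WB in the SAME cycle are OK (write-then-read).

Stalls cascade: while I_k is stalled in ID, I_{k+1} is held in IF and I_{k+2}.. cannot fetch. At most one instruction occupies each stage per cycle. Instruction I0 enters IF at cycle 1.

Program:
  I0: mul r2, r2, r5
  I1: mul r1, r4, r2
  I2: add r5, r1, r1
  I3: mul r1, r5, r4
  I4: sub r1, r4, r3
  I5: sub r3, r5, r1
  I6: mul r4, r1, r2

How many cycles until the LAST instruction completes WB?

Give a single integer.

Answer: 19

Derivation:
I0 mul r2 <- r2,r5: IF@1 ID@2 stall=0 (-) EX@3 MEM@4 WB@5
I1 mul r1 <- r4,r2: IF@2 ID@3 stall=2 (RAW on I0.r2 (WB@5)) EX@6 MEM@7 WB@8
I2 add r5 <- r1,r1: IF@3 ID@6 stall=2 (RAW on I1.r1 (WB@8)) EX@9 MEM@10 WB@11
I3 mul r1 <- r5,r4: IF@6 ID@9 stall=2 (RAW on I2.r5 (WB@11)) EX@12 MEM@13 WB@14
I4 sub r1 <- r4,r3: IF@9 ID@12 stall=0 (-) EX@13 MEM@14 WB@15
I5 sub r3 <- r5,r1: IF@12 ID@13 stall=2 (RAW on I4.r1 (WB@15)) EX@16 MEM@17 WB@18
I6 mul r4 <- r1,r2: IF@13 ID@16 stall=0 (-) EX@17 MEM@18 WB@19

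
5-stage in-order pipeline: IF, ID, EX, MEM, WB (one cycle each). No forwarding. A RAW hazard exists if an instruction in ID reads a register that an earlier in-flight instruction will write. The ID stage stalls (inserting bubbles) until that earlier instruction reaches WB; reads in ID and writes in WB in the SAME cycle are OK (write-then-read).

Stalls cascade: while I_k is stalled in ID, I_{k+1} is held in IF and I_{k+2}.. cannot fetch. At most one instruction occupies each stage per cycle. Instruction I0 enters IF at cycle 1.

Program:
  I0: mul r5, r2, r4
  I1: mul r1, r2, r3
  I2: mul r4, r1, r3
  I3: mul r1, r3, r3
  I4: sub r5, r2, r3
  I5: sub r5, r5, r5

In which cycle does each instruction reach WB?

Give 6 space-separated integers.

I0 mul r5 <- r2,r4: IF@1 ID@2 stall=0 (-) EX@3 MEM@4 WB@5
I1 mul r1 <- r2,r3: IF@2 ID@3 stall=0 (-) EX@4 MEM@5 WB@6
I2 mul r4 <- r1,r3: IF@3 ID@4 stall=2 (RAW on I1.r1 (WB@6)) EX@7 MEM@8 WB@9
I3 mul r1 <- r3,r3: IF@4 ID@7 stall=0 (-) EX@8 MEM@9 WB@10
I4 sub r5 <- r2,r3: IF@7 ID@8 stall=0 (-) EX@9 MEM@10 WB@11
I5 sub r5 <- r5,r5: IF@8 ID@9 stall=2 (RAW on I4.r5 (WB@11)) EX@12 MEM@13 WB@14

Answer: 5 6 9 10 11 14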